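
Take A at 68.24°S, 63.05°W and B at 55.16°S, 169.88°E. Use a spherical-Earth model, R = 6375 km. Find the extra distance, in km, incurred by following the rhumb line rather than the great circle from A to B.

Great circle: cos σ = sin φ₁ sin φ₂ + cos φ₁ cos φ₂ cos Δλ,  σ = 0.8833 rad → d_gc = 5631.0 km
Rhumb line: Δψ = +0.4901, q = Δφ/Δψ = 0.4658, d_rh = R√(Δφ²+q²Δλ²) = 6745.0 km
Excess = 6745.0 − 5631.0 = 1114.0 ≈ 1114 km

1114 km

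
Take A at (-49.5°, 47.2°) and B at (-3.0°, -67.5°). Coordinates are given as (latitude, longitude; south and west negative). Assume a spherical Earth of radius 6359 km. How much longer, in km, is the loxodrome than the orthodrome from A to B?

619 km

Great circle: cos σ = sin φ₁ sin φ₂ + cos φ₁ cos φ₂ cos Δλ,  σ = 1.8041 rad → d_gc = 11472.4 km
Rhumb line: Δψ = +0.9448, q = Δφ/Δψ = 0.8590, d_rh = R√(Δφ²+q²Δλ²) = 12091.8 km
Excess = 12091.8 − 11472.4 = 619.4 ≈ 619 km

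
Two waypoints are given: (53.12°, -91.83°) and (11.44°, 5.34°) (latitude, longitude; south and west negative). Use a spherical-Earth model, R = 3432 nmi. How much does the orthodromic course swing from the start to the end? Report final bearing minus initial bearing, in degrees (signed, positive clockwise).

+65.9°

At departure: θ₁ = atan2(sin Δλ cos φ₂, cos φ₁ sin φ₂ − sin φ₁ cos φ₂ cos Δλ) = 77.43°
At arrival: θ₂ = atan2(sin Δλ cos φ₁, −cos φ₂ sin φ₁ + sin φ₂ cos φ₁ cos Δλ) = 143.30°
Δθ = θ₂ − θ₁ = +65.9°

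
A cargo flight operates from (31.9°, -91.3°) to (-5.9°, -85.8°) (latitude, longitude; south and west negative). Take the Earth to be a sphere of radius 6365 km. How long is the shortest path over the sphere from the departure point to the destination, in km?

cos σ = sin φ₁ sin φ₂ + cos φ₁ cos φ₂ cos Δλ
      = sin(31.90°)sin(-5.90°) + cos(31.90°)cos(-5.90°)cos(5.50°) = 0.7863
σ = 38.162° → d = Rσ = 6365·0.66605 = 4239 km

4239 km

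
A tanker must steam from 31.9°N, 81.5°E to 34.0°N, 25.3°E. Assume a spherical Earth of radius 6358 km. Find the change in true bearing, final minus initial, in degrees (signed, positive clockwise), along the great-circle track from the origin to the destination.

-32.4°

Initial bearing θ₁ = atan2(sin Δλ cos φ₂, cos φ₁ sin φ₂ − sin φ₁ cos φ₂ cos Δλ) = 288.54°
Final bearing θ₂ = (initial bearing from the destination back to the start) + 180° = 256.15°
Δθ = θ₂ − θ₁ = -32.4°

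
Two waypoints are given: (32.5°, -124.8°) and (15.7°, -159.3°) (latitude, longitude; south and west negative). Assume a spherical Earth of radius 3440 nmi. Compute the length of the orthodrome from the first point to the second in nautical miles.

2129 nmi

Haversine: a = sin²(Δφ/2)+cos φ₁ cos φ₂ sin²(Δλ/2) = 0.09274;  σ = 2·atan2(√a,√(1−a))
σ = 35.460° → d = Rσ = 3440·0.61889 = 2129 nmi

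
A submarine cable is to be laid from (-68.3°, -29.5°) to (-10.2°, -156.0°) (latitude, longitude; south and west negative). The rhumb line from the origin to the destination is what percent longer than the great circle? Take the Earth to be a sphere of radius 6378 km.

12.6%

Great circle: σ = 1.6227 rad → d_gc = Rσ = 10349.9 km
Rhumb: Δφ = +1.0140, Δλ = -2.2078, Δψ = +1.4730, q = Δφ/Δψ = 0.6884 → d_rh = R√(Δφ²+q²Δλ²) = 11653.2 km
Excess = (11653.2 − 10349.9) / 10349.9 = 1303.3 / 10349.9 = 12.59% ≈ 12.6%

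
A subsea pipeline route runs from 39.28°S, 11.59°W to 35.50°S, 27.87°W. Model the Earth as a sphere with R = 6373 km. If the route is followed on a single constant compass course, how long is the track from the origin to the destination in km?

1498 km

Rhumb course C = atan2(Δλ, Δψ) with Δψ = ln[tan(π/4+φ₂/2)/tan(π/4+φ₁/2)] = +0.0831, Δλ = -0.2841 → C = 286.30°
d = R·|Δφ| / |cos C| = 6373·0.06597 / 0.28060 = 1498 km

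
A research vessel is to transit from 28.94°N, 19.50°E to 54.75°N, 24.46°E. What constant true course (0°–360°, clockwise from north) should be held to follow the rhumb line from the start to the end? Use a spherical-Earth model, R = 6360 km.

Δψ = ln[tan(π/4+φ₂/2)/tan(π/4+φ₁/2)] = +0.6186
Δλ = +0.0866 rad (taken the short way round)
course = atan2(Δλ, Δψ) = 7.97°

8.0°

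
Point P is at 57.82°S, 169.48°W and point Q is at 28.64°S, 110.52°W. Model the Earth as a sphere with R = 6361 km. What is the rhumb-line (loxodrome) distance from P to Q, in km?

5645 km

Δψ = ln[tan(π/4+φ₂/2)/tan(π/4+φ₁/2)] = +0.7212;  Δφ = +0.5093 rad,  Δλ = +1.0290 rad
q = Δφ/Δψ = 0.7062
d = R·√(Δφ² + q²Δλ²) = 6361·0.88740 = 5645 km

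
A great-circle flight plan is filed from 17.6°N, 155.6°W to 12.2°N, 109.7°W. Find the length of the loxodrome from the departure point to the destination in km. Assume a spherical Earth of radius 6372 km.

Rhumb course C = atan2(Δλ, Δψ) with Δψ = ln[tan(π/4+φ₂/2)/tan(π/4+φ₁/2)] = -0.0976, Δλ = +0.8011 → C = 96.94°
d = R·|Δφ| / |cos C| = 6372·0.09425 / 0.12090 = 4967 km

4967 km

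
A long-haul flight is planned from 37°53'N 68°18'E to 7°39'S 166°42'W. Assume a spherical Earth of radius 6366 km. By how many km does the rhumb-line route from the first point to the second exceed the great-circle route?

Great circle: cos σ = sin φ₁ sin φ₂ + cos φ₁ cos φ₂ cos Δλ,  σ = 2.1299 rad → d_gc = 13558.87 km
Rhumb line: Δψ = -0.8493, q = Δφ/Δψ = 0.9357, d_rh = R√(Δφ²+q²Δλ²) = 13945.39 km
Excess = 13945.39 − 13558.87 = 386.52 ≈ 387 km

387 km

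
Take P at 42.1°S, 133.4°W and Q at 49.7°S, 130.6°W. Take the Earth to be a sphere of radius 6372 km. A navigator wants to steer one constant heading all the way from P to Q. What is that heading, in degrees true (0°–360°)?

Δψ = ln[tan(π/4+φ₂/2)/tan(π/4+φ₁/2)] = -0.1910
Δλ = +0.0489 rad (taken the short way round)
course = atan2(Δλ, Δψ) = 165.65°

165.7°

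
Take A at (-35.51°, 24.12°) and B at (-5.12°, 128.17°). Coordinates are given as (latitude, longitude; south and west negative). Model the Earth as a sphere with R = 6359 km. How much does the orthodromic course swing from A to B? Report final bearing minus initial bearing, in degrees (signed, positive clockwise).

-49.5°

At departure: θ₁ = atan2(sin Δλ cos φ₂, cos φ₁ sin φ₂ − sin φ₁ cos φ₂ cos Δλ) = 102.44°
At arrival: θ₂ = atan2(sin Δλ cos φ₁, −cos φ₂ sin φ₁ + sin φ₂ cos φ₁ cos Δλ) = 52.95°
Δθ = θ₂ − θ₁ = -49.5°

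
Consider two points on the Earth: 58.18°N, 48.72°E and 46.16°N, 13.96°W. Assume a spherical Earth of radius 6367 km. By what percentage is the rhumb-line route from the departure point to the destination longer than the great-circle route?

3.3%

Great circle: σ = 0.6754 rad → d_gc = Rσ = 4300.0 km
Rhumb: Δφ = -0.2098, Δλ = -1.0940, Δψ = -0.3448, q = Δφ/Δψ = 0.6084 → d_rh = R√(Δφ²+q²Δλ²) = 4443.4 km
Excess = (4443.4 − 4300.0) / 4300.0 = 143.4 / 4300.0 = 3.33% ≈ 3.3%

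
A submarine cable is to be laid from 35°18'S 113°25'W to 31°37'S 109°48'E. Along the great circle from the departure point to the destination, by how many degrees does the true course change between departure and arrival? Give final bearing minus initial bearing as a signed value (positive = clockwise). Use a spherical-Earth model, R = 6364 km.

Initial bearing θ₁ = atan2(sin Δλ cos φ₂, cos φ₁ sin φ₂ − sin φ₁ cos φ₂ cos Δλ) = 216.55°
Final bearing θ₂ = (initial bearing from the destination back to the start) + 180° = 325.19°
Δθ = θ₂ − θ₁ = +108.6°

+108.6°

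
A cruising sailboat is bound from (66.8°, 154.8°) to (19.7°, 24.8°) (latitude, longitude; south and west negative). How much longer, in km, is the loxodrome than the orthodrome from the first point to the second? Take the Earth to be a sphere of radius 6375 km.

1420 km

Great circle: cos σ = sin φ₁ sin φ₂ + cos φ₁ cos φ₂ cos Δλ,  σ = 1.4993 rad → d_gc = 9558.0 km
Rhumb line: Δψ = -1.2326, q = Δφ/Δψ = 0.6669, d_rh = R√(Δφ²+q²Δλ²) = 10978.1 km
Excess = 10978.1 − 9558.0 = 1420.1 ≈ 1420 km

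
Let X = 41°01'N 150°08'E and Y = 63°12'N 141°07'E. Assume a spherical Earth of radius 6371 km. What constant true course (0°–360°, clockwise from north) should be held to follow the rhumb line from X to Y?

346.4°

Δψ = ln[tan(π/4+φ₂/2)/tan(π/4+φ₁/2)] = +0.6483
Δλ = -0.1574 rad (taken the short way round)
course = atan2(Δλ, Δψ) = 346.35°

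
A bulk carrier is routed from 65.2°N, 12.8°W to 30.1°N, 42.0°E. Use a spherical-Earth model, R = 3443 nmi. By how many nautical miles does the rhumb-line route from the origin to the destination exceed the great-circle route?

66 nmi

Great circle: cos σ = sin φ₁ sin φ₂ + cos φ₁ cos φ₂ cos Δλ,  σ = 0.8441 rad → d_gc = 2906.1 nmi
Rhumb line: Δψ = -0.9634, q = Δφ/Δψ = 0.6359, d_rh = R√(Δφ²+q²Δλ²) = 2972.1 nmi
Excess = 2972.1 − 2906.1 = 66.0 ≈ 66 nmi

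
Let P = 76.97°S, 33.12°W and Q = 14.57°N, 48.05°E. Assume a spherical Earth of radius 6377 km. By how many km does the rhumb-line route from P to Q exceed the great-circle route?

421 km

Great circle: cos σ = sin φ₁ sin φ₂ + cos φ₁ cos φ₂ cos Δλ,  σ = 1.7840 rad → d_gc = 11376.6 km
Rhumb line: Δψ = +2.4269, q = Δφ/Δψ = 0.6583, d_rh = R√(Δφ²+q²Δλ²) = 11797.2 km
Excess = 11797.2 − 11376.6 = 420.6 ≈ 421 km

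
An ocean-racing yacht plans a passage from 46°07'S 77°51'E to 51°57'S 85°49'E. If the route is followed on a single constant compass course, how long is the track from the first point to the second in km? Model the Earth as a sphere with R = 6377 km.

871 km

Δψ = ln[tan(π/4+φ₂/2)/tan(π/4+φ₁/2)] = -0.1555;  Δφ = -0.1018 rad,  Δλ = +0.1390 rad
q = Δφ/Δψ = 0.6546
d = R·√(Δφ² + q²Δλ²) = 6377·0.13656 = 871 km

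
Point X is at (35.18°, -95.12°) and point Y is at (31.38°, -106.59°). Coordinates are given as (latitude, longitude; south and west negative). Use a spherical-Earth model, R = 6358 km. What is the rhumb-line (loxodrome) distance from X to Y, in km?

Rhumb course C = atan2(Δλ, Δψ) with Δψ = ln[tan(π/4+φ₂/2)/tan(π/4+φ₁/2)] = -0.0794, Δλ = -0.2002 → C = 248.38°
d = R·|Δφ| / |cos C| = 6358·0.06632 / 0.36853 = 1144 km

1144 km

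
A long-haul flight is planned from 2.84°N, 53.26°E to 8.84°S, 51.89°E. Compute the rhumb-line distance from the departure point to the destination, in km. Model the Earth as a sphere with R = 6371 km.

1308 km

Rhumb course C = atan2(Δλ, Δψ) with Δψ = ln[tan(π/4+φ₂/2)/tan(π/4+φ₁/2)] = -0.2045, Δλ = -0.0239 → C = 186.67°
d = R·|Δφ| / |cos C| = 6371·0.20385 / 0.99323 = 1308 km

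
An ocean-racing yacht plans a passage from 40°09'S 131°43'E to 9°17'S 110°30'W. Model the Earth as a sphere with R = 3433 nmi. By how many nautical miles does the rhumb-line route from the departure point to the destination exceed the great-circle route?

Great circle: cos σ = sin φ₁ sin φ₂ + cos φ₁ cos φ₂ cos Δλ,  σ = 1.8210 rad → d_gc = 6251.5 nmi
Rhumb line: Δψ = +0.6036, q = Δφ/Δψ = 0.8925, d_rh = R√(Δφ²+q²Δλ²) = 6564.7 nmi
Excess = 6564.7 − 6251.5 = 313.2 ≈ 313 nmi

313 nmi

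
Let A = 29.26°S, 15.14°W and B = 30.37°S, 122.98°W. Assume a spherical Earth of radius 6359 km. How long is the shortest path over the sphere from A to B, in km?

Haversine: a = sin²(Δφ/2)+cos φ₁ cos φ₂ sin²(Δλ/2) = 0.49174;  σ = 2·atan2(√a,√(1−a))
σ = 89.053° → d = Rσ = 6359·1.55428 = 9884 km

9884 km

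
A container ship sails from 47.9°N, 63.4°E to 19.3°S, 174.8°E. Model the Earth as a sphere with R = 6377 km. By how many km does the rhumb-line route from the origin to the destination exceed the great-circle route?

287 km

Great circle: cos σ = sin φ₁ sin φ₂ + cos φ₁ cos φ₂ cos Δλ,  σ = 2.0670 rad → d_gc = 13181.4 km
Rhumb line: Δψ = -1.2983, q = Δφ/Δψ = 0.9034, d_rh = R√(Δφ²+q²Δλ²) = 13468.7 km
Excess = 13468.7 − 13181.4 = 287.3 ≈ 287 km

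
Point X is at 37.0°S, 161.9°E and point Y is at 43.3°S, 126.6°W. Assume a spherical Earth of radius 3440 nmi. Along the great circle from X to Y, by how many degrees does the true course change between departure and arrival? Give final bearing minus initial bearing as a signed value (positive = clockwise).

-49.9°

Initial bearing θ₁ = atan2(sin Δλ cos φ₂, cos φ₁ sin φ₂ − sin φ₁ cos φ₂ cos Δλ) = 120.64°
Final bearing θ₂ = (initial bearing from the destination back to the start) + 180° = 70.77°
Δθ = θ₂ − θ₁ = -49.9°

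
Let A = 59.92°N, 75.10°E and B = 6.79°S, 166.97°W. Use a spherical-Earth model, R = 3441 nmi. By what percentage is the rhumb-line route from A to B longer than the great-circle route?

6.5%

Great circle: σ = 1.9129 rad → d_gc = Rσ = 6582.1 nmi
Rhumb: Δφ = -1.1643, Δλ = +2.0583, Δψ = -1.4330, q = Δφ/Δψ = 0.8125 → d_rh = R√(Δφ²+q²Δλ²) = 7012.0 nmi
Excess = (7012.0 − 6582.1) / 6582.1 = 429.9 / 6582.1 = 6.53% ≈ 6.5%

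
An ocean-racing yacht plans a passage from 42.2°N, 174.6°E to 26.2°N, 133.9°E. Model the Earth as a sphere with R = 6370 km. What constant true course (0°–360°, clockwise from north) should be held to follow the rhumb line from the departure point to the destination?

Δψ = ln[tan(π/4+φ₂/2)/tan(π/4+φ₁/2)] = -0.3398
Δλ = -0.7103 rad (taken the short way round)
course = atan2(Δλ, Δψ) = 244.44°

244.4°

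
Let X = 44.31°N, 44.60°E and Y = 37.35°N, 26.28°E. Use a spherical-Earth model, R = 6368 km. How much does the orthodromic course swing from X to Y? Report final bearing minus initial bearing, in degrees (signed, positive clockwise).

-12.1°

At departure: θ₁ = atan2(sin Δλ cos φ₂, cos φ₁ sin φ₂ − sin φ₁ cos φ₂ cos Δλ) = 249.58°
At arrival: θ₂ = atan2(sin Δλ cos φ₁, −cos φ₂ sin φ₁ + sin φ₂ cos φ₁ cos Δλ) = 237.52°
Δθ = θ₂ − θ₁ = -12.1°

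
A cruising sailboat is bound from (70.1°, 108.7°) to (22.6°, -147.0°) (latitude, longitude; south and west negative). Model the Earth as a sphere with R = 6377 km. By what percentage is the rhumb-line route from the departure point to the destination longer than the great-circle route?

Great circle: σ = 1.2831 rad → d_gc = Rσ = 8182.4 km
Rhumb: Δφ = -0.8290, Δλ = +1.8204, Δψ = -1.3354, q = Δφ/Δψ = 0.6208 → d_rh = R√(Δφ²+q²Δλ²) = 8937.7 km
Excess = (8937.7 − 8182.4) / 8182.4 = 755.3 / 8182.4 = 9.23% ≈ 9.2%

9.2%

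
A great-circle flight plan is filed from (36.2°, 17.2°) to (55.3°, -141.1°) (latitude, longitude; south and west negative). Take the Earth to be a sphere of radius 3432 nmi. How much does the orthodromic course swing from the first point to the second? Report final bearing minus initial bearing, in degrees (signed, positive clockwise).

-150.4°

At departure: θ₁ = atan2(sin Δλ cos φ₂, cos φ₁ sin φ₂ − sin φ₁ cos φ₂ cos Δλ) = 347.83°
At arrival: θ₂ = atan2(sin Δλ cos φ₁, −cos φ₂ sin φ₁ + sin φ₂ cos φ₁ cos Δλ) = 197.39°
Δθ = θ₂ − θ₁ = -150.4°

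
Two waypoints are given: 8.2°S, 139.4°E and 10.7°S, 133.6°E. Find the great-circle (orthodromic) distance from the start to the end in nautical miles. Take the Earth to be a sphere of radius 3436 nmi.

Haversine: a = sin²(Δφ/2)+cos φ₁ cos φ₂ sin²(Δλ/2) = 0.00297;  σ = 2·atan2(√a,√(1−a))
σ = 6.243° → d = Rσ = 3436·0.10896 = 374 nmi

374 nmi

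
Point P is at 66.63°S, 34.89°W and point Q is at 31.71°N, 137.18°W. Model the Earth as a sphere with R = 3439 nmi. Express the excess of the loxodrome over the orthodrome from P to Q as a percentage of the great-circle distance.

Great circle: σ = 2.1584 rad → d_gc = Rσ = 7422.6 nmi
Rhumb: Δφ = +1.7164, Δλ = -1.7853, Δψ = +2.1600, q = Δφ/Δψ = 0.7946 → d_rh = R√(Δφ²+q²Δλ²) = 7657.7 nmi
Excess = (7657.7 − 7422.6) / 7422.6 = 235.1 / 7422.6 = 3.17% ≈ 3.2%

3.2%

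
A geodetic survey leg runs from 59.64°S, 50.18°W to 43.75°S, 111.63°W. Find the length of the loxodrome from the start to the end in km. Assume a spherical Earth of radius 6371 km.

4536 km

Δψ = ln[tan(π/4+φ₂/2)/tan(π/4+φ₁/2)] = +0.4536;  Δφ = +0.2773 rad,  Δλ = -1.0725 rad
q = Δφ/Δψ = 0.6114
d = R·√(Δφ² + q²Δλ²) = 6371·0.71196 = 4536 km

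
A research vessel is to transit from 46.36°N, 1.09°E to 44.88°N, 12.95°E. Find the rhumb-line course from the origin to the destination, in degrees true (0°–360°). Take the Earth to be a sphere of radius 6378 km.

100.1°

Δψ = ln[tan(π/4+φ₂/2)/tan(π/4+φ₁/2)] = -0.0369
Δλ = +0.2070 rad (taken the short way round)
course = atan2(Δλ, Δψ) = 100.12°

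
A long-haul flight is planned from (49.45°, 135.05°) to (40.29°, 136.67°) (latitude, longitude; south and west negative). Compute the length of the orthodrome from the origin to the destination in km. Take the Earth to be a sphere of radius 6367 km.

1026 km

Haversine: a = sin²(Δφ/2)+cos φ₁ cos φ₂ sin²(Δλ/2) = 0.00648;  σ = 2·atan2(√a,√(1−a))
σ = 9.231° → d = Rσ = 6367·0.16111 = 1026 km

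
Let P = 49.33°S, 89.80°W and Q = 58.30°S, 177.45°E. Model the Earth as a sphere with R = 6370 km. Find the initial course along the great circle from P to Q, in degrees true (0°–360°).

222.5°

θ = atan2( sin Δλ·cos φ₂ ,  cos φ₁ sin φ₂ − sin φ₁ cos φ₂ cos Δλ )
  = atan2(-0.5249, -0.5736) = 222.46°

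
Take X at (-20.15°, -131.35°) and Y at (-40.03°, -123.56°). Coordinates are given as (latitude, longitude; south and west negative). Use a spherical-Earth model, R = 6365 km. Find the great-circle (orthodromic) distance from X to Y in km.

2329 km

cos σ = sin φ₁ sin φ₂ + cos φ₁ cos φ₂ cos Δλ
      = sin(-20.15°)sin(-40.03°) + cos(-20.15°)cos(-40.03°)cos(7.79°) = 0.9338
σ = 20.969° → d = Rσ = 6365·0.36598 = 2329 km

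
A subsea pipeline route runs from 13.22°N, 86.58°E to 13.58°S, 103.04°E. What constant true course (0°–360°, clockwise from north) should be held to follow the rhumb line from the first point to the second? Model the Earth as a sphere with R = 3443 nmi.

Δψ = ln[tan(π/4+φ₂/2)/tan(π/4+φ₁/2)] = -0.4721
Δλ = +0.2873 rad (taken the short way round)
course = atan2(Δλ, Δψ) = 148.68°

148.7°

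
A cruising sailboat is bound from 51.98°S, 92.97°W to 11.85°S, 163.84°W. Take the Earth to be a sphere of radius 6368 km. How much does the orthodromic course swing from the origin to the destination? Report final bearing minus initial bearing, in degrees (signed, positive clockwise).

+43.7°

Initial bearing θ₁ = atan2(sin Δλ cos φ₂, cos φ₁ sin φ₂ − sin φ₁ cos φ₂ cos Δλ) = 277.77°
Final bearing θ₂ = (initial bearing from the destination back to the start) + 180° = 321.42°
Δθ = θ₂ − θ₁ = +43.7°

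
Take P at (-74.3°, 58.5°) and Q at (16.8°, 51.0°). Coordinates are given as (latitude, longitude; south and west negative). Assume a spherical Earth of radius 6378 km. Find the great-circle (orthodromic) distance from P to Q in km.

10155 km

Haversine: a = sin²(Δφ/2)+cos φ₁ cos φ₂ sin²(Δλ/2) = 0.51071;  σ = 2·atan2(√a,√(1−a))
σ = 91.227° → d = Rσ = 6378·1.59221 = 10155 km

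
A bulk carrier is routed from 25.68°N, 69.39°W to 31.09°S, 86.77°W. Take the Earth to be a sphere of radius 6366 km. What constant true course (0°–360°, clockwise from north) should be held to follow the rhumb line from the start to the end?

Δψ = ln[tan(π/4+φ₂/2)/tan(π/4+φ₁/2)] = -1.0354
Δλ = -0.3033 rad (taken the short way round)
course = atan2(Δλ, Δψ) = 196.33°

196.3°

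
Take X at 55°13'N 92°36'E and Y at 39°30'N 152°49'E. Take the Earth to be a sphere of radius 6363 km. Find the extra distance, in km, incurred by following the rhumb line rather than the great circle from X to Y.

Great circle: cos σ = sin φ₁ sin φ₂ + cos φ₁ cos φ₂ cos Δλ,  σ = 0.7361 rad → d_gc = 4684.0 km
Rhumb line: Δψ = -0.4093, q = Δφ/Δψ = 0.6702, d_rh = R√(Δφ²+q²Δλ²) = 4809.8 km
Excess = 4809.8 − 4684.0 = 125.8 ≈ 126 km

126 km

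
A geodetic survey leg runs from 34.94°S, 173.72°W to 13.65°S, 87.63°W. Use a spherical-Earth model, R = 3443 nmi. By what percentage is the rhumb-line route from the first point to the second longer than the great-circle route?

2.0%

Great circle: σ = 1.3802 rad → d_gc = Rσ = 4751.9 nmi
Rhumb: Δφ = +0.3716, Δλ = +1.5026, Δψ = +0.4110, q = Δφ/Δψ = 0.9040 → d_rh = R√(Δφ²+q²Δλ²) = 4848.6 nmi
Excess = (4848.6 − 4751.9) / 4751.9 = 96.7 / 4751.9 = 2.03% ≈ 2.0%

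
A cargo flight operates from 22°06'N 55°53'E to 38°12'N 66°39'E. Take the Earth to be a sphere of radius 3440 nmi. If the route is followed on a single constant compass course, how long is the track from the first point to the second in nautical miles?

1115 nmi

Δψ = ln[tan(π/4+φ₂/2)/tan(π/4+φ₁/2)] = +0.3268;  Δφ = +0.2810 rad,  Δλ = +0.1879 rad
q = Δφ/Δψ = 0.8599
d = R·√(Δφ² + q²Δλ²) = 3440·0.32415 = 1115 nmi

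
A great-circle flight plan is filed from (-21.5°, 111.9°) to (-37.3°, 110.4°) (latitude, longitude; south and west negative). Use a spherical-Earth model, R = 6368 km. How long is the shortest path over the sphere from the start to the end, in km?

1762 km

Haversine: a = sin²(Δφ/2)+cos φ₁ cos φ₂ sin²(Δλ/2) = 0.01902;  σ = 2·atan2(√a,√(1−a))
σ = 15.853° → d = Rσ = 6368·0.27669 = 1762 km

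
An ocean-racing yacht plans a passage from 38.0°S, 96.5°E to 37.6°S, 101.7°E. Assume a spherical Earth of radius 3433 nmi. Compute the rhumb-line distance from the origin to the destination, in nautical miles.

247 nmi

Δψ = ln[tan(π/4+φ₂/2)/tan(π/4+φ₁/2)] = +0.0088;  Δφ = +0.0070 rad,  Δλ = +0.0908 rad
q = Δφ/Δψ = 0.7902
d = R·√(Δφ² + q²Δλ²) = 3433·0.07205 = 247 nmi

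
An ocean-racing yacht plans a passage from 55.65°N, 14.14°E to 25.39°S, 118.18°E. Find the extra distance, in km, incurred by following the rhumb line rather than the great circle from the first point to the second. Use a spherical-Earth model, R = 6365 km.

298 km

Great circle: cos σ = sin φ₁ sin φ₂ + cos φ₁ cos φ₂ cos Δλ,  σ = 2.0688 rad → d_gc = 13167.86 km
Rhumb line: Δψ = -1.6326, q = Δφ/Δψ = 0.8664, d_rh = R√(Δφ²+q²Δλ²) = 13465.40 km
Excess = 13465.40 − 13167.86 = 297.54 ≈ 298 km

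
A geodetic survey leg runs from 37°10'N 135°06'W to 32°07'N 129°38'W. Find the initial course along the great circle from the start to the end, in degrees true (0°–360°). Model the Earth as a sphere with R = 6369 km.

136.7°

θ = atan2( sin Δλ·cos φ₂ ,  cos φ₁ sin φ₂ − sin φ₁ cos φ₂ cos Δλ )
  = atan2(+0.0807, -0.0857) = 136.72°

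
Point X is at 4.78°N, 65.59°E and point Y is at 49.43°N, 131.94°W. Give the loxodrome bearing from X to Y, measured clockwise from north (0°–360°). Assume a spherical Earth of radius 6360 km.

72.2°

Meridional parts: M(φ₁)=+0.0835, M(φ₂)=+0.9953 → ΔM = +0.9118;  Δλ = +2.8356 rad
tan C = Δλ / ΔM = +3.1100 → C = 72.18°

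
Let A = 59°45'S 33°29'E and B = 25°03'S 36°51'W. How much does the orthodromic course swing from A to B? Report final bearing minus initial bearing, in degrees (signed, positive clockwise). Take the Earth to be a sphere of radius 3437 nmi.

+52.9°

Initial bearing θ₁ = atan2(sin Δλ cos φ₂, cos φ₁ sin φ₂ − sin φ₁ cos φ₂ cos Δλ) = 273.36°
Final bearing θ₂ = (initial bearing from the destination back to the start) + 180° = 326.28°
Δθ = θ₂ − θ₁ = +52.9°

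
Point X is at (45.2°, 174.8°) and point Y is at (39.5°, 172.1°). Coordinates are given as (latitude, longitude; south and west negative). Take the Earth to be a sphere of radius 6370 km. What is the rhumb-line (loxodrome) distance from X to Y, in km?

Rhumb course C = atan2(Δλ, Δψ) with Δψ = ln[tan(π/4+φ₂/2)/tan(π/4+φ₁/2)] = -0.1348, Δλ = -0.0471 → C = 199.27°
d = R·|Δφ| / |cos C| = 6370·0.09948 / 0.94395 = 671 km

671 km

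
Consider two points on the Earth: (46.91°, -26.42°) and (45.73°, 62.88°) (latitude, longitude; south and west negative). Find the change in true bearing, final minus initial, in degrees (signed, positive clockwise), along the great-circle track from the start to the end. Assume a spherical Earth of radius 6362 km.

+71.1°

Initial bearing θ₁ = atan2(sin Δλ cos φ₂, cos φ₁ sin φ₂ − sin φ₁ cos φ₂ cos Δλ) = 55.32°
Final bearing θ₂ = (initial bearing from the destination back to the start) + 180° = 126.41°
Δθ = θ₂ − θ₁ = +71.1°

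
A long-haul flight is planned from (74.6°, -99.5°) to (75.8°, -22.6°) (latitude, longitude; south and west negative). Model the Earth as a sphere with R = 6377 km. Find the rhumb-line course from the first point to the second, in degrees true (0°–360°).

86.5°

Δψ = ln[tan(π/4+φ₂/2)/tan(π/4+φ₁/2)] = +0.0820
Δλ = +1.3422 rad (taken the short way round)
course = atan2(Δλ, Δψ) = 86.50°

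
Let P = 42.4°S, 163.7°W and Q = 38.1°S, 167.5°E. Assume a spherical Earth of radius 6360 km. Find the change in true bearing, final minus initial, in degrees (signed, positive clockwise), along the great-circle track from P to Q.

+18.9°

Initial bearing θ₁ = atan2(sin Δλ cos φ₂, cos φ₁ sin φ₂ − sin φ₁ cos φ₂ cos Δλ) = 271.41°
Final bearing θ₂ = (initial bearing from the destination back to the start) + 180° = 290.26°
Δθ = θ₂ − θ₁ = +18.9°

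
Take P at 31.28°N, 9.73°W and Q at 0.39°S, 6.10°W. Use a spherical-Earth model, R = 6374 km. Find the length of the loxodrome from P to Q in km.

Rhumb course C = atan2(Δλ, Δψ) with Δψ = ln[tan(π/4+φ₂/2)/tan(π/4+φ₁/2)] = -0.5821, Δλ = +0.0634 → C = 173.79°
d = R·|Δφ| / |cos C| = 6374·0.55275 / 0.99413 = 3544 km

3544 km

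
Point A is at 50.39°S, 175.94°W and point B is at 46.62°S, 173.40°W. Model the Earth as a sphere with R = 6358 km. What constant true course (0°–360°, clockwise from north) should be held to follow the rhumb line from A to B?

Δψ = ln[tan(π/4+φ₂/2)/tan(π/4+φ₁/2)] = +0.0994
Δλ = +0.0443 rad (taken the short way round)
course = atan2(Δλ, Δψ) = 24.04°

24.0°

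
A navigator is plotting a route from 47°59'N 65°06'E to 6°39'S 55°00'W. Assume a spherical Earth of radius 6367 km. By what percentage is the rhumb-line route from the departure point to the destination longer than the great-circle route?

Great circle: σ = 2.0036 rad → d_gc = Rσ = 12757.2 km
Rhumb: Δφ = -0.9535, Δλ = -2.0961, Δψ = -1.0734, q = Δφ/Δψ = 0.8884 → d_rh = R√(Δφ²+q²Δλ²) = 13320.2 km
Excess = (13320.2 − 12757.2) / 12757.2 = 563.0 / 12757.2 = 4.41% ≈ 4.4%

4.4%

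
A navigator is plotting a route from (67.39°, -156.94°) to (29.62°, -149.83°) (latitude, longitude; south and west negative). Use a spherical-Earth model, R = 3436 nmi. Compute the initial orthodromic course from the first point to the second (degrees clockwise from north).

N = sin Δλ·cos φ₂ = +0.1076;  D = cos φ₁ sin φ₂ − sin φ₁ cos φ₂ cos Δλ = -0.6063
initial course = atan2(N, D) = 169.94°

169.9°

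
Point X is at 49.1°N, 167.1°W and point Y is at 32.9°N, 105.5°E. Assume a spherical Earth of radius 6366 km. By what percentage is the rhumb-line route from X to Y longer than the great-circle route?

Great circle: σ = 1.1202 rad → d_gc = Rσ = 7131.2 km
Rhumb: Δφ = -0.2827, Δλ = -1.5254, Δψ = -0.3778, q = Δφ/Δψ = 0.7483 → d_rh = R√(Δφ²+q²Δλ²) = 7486.7 km
Excess = (7486.7 − 7131.2) / 7131.2 = 355.5 / 7131.2 = 4.99% ≈ 5.0%

5.0%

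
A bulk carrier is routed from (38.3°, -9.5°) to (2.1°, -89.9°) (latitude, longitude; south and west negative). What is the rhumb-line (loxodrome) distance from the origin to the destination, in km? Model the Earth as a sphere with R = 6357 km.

9124 km

Δψ = ln[tan(π/4+φ₂/2)/tan(π/4+φ₁/2)] = -0.6880;  Δφ = -0.6318 rad,  Δλ = -1.4032 rad
q = Δφ/Δψ = 0.9183
d = R·√(Δφ² + q²Δλ²) = 6357·1.43521 = 9124 km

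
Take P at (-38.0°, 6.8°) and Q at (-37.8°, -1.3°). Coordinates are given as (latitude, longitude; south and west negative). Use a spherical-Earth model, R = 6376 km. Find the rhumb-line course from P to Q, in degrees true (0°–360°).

Meridional parts: M(φ₁)=-0.7180, M(φ₂)=-0.7136 → ΔM = +0.0044;  Δλ = -0.1414 rad
tan C = Δλ / ΔM = -31.9579 → C = 271.79°

271.8°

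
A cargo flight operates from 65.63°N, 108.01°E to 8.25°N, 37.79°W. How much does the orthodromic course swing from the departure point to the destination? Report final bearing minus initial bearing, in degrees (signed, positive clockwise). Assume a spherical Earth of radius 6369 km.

-131.6°

At departure: θ₁ = atan2(sin Δλ cos φ₂, cos φ₁ sin φ₂ − sin φ₁ cos φ₂ cos Δλ) = 325.35°
At arrival: θ₂ = atan2(sin Δλ cos φ₁, −cos φ₂ sin φ₁ + sin φ₂ cos φ₁ cos Δλ) = 193.71°
Δθ = θ₂ − θ₁ = -131.6°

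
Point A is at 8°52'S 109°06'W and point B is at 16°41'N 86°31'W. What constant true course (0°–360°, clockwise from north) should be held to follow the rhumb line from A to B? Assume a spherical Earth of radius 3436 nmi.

41.2°

Δψ = ln[tan(π/4+φ₂/2)/tan(π/4+φ₁/2)] = +0.4508
Δλ = +0.3942 rad (taken the short way round)
course = atan2(Δλ, Δψ) = 41.17°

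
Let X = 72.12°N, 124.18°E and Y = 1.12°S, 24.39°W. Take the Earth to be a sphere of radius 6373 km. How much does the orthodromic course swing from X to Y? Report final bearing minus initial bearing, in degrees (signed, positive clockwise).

-137.5°

At departure: θ₁ = atan2(sin Δλ cos φ₂, cos φ₁ sin φ₂ − sin φ₁ cos φ₂ cos Δλ) = 327.10°
At arrival: θ₂ = atan2(sin Δλ cos φ₁, −cos φ₂ sin φ₁ + sin φ₂ cos φ₁ cos Δλ) = 189.60°
Δθ = θ₂ − θ₁ = -137.5°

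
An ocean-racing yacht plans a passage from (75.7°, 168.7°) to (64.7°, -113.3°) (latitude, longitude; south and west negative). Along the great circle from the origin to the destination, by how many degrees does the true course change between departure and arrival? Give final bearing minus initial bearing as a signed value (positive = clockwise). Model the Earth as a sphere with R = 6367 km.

Initial bearing θ₁ = atan2(sin Δλ cos φ₂, cos φ₁ sin φ₂ − sin φ₁ cos φ₂ cos Δλ) = 71.83°
Final bearing θ₂ = (initial bearing from the destination back to the start) + 180° = 146.69°
Δθ = θ₂ − θ₁ = +74.9°

+74.9°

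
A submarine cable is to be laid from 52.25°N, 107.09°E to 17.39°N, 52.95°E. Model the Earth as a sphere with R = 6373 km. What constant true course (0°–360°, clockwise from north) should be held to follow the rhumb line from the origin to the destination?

Δψ = ln[tan(π/4+φ₂/2)/tan(π/4+φ₁/2)] = -0.7650
Δλ = -0.9449 rad (taken the short way round)
course = atan2(Δλ, Δψ) = 231.01°

231.0°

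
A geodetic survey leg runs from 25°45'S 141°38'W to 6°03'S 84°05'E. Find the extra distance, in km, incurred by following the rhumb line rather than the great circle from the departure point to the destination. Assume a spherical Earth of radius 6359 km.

498 km

Great circle: cos σ = sin φ₁ sin φ₂ + cos φ₁ cos φ₂ cos Δλ,  σ = 2.1890 rad → d_gc = 13919.9 km
Rhumb line: Δψ = +0.3596, q = Δφ/Δψ = 0.9562, d_rh = R√(Δφ²+q²Δλ²) = 14417.7 km
Excess = 14417.7 − 13919.9 = 497.8 ≈ 498 km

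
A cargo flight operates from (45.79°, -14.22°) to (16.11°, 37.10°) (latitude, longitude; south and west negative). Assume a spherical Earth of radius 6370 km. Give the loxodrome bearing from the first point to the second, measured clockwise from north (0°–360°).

124.5°

Δψ = ln[tan(π/4+φ₂/2)/tan(π/4+φ₁/2)] = -0.6161
Δλ = +0.8957 rad (taken the short way round)
course = atan2(Δλ, Δψ) = 124.52°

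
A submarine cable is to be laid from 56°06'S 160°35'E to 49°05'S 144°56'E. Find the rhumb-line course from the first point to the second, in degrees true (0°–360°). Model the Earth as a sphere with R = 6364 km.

306.5°

Meridional parts: M(φ₁)=-1.1882, M(φ₂)=-0.9860 → ΔM = +0.2021;  Δλ = -0.2731 rad
tan C = Δλ / ΔM = -1.3512 → C = 306.50°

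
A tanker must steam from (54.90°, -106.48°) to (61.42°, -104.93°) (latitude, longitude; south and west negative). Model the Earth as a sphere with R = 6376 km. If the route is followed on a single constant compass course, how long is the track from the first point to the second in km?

731 km

Rhumb course C = atan2(Δλ, Δψ) with Δψ = ln[tan(π/4+φ₂/2)/tan(π/4+φ₁/2)] = +0.2164, Δλ = +0.0271 → C = 7.12°
d = R·|Δφ| / |cos C| = 6376·0.11380 / 0.99228 = 731 km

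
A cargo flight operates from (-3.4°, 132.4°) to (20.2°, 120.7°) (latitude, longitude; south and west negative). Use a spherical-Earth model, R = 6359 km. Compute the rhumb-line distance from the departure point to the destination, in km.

Rhumb course C = atan2(Δλ, Δψ) with Δψ = ln[tan(π/4+φ₂/2)/tan(π/4+φ₁/2)] = +0.4195, Δλ = -0.2042 → C = 334.04°
d = R·|Δφ| / |cos C| = 6359·0.41190 / 0.89912 = 2913 km

2913 km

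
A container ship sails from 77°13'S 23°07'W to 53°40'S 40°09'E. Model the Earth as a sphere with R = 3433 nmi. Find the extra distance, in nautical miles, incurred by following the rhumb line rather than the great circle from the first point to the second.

83 nmi

Great circle: cos σ = sin φ₁ sin φ₂ + cos φ₁ cos φ₂ cos Δλ,  σ = 0.5650 rad → d_gc = 1939.65 nmi
Rhumb line: Δψ = +1.0748, q = Δφ/Δψ = 0.3824, d_rh = R√(Δφ²+q²Δλ²) = 2023.06 nmi
Excess = 2023.06 − 1939.65 = 83.41 ≈ 83 nmi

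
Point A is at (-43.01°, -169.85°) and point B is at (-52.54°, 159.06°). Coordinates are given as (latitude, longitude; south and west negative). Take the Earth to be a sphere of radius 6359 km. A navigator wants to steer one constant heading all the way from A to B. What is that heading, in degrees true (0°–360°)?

Δψ = ln[tan(π/4+φ₂/2)/tan(π/4+φ₁/2)] = -0.2485
Δλ = -0.5426 rad (taken the short way round)
course = atan2(Δλ, Δψ) = 245.40°

245.4°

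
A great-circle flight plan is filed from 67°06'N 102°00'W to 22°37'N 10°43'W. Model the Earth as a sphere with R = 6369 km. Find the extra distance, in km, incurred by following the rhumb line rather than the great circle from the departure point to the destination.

Great circle: cos σ = sin φ₁ sin φ₂ + cos φ₁ cos φ₂ cos Δλ,  σ = 1.2173 rad → d_gc = 7752.8 km
Rhumb line: Δψ = -1.1914, q = Δφ/Δψ = 0.6517, d_rh = R√(Δφ²+q²Δλ²) = 8256.8 km
Excess = 8256.8 − 7752.8 = 504.0 ≈ 504 km

504 km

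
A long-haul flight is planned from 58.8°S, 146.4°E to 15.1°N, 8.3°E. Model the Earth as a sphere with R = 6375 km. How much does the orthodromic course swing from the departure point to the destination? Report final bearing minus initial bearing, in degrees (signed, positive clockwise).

+101.2°

At departure: θ₁ = atan2(sin Δλ cos φ₂, cos φ₁ sin φ₂ − sin φ₁ cos φ₂ cos Δλ) = 233.35°
At arrival: θ₂ = atan2(sin Δλ cos φ₁, −cos φ₂ sin φ₁ + sin φ₂ cos φ₁ cos Δλ) = 334.50°
Δθ = θ₂ − θ₁ = +101.2°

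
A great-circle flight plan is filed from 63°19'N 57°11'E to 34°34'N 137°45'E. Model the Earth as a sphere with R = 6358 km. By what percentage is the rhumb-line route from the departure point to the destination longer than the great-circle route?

5.4%

Great circle: σ = 0.9673 rad → d_gc = Rσ = 6149.9 km
Rhumb: Δφ = -0.5018, Δλ = +1.4062, Δψ = -0.7954, q = Δφ/Δψ = 0.6309 → d_rh = R√(Δφ²+q²Δλ²) = 6479.8 km
Excess = (6479.8 − 6149.9) / 6149.9 = 329.9 / 6149.9 = 5.36% ≈ 5.4%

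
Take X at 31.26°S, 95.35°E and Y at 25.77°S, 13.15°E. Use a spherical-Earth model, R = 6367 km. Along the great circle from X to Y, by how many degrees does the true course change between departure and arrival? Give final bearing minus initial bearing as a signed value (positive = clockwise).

+45.3°

At departure: θ₁ = atan2(sin Δλ cos φ₂, cos φ₁ sin φ₂ − sin φ₁ cos φ₂ cos Δλ) = 250.94°
At arrival: θ₂ = atan2(sin Δλ cos φ₁, −cos φ₂ sin φ₁ + sin φ₂ cos φ₁ cos Δλ) = 296.21°
Δθ = θ₂ − θ₁ = +45.3°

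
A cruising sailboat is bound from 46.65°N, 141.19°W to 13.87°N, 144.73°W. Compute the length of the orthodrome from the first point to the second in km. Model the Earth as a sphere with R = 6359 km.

Haversine: a = sin²(Δφ/2)+cos φ₁ cos φ₂ sin²(Δλ/2) = 0.08026;  σ = 2·atan2(√a,√(1−a))
σ = 32.914° → d = Rσ = 6359·0.57446 = 3653 km

3653 km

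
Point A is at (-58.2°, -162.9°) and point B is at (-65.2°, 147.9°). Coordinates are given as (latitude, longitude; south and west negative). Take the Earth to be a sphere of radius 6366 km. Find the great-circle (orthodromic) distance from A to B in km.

2629 km

cos σ = sin φ₁ sin φ₂ + cos φ₁ cos φ₂ cos Δλ
      = sin(-58.20°)sin(-65.20°) + cos(-58.20°)cos(-65.20°)cos(-49.20°) = 0.9159
σ = 23.660° → d = Rσ = 6366·0.41295 = 2629 km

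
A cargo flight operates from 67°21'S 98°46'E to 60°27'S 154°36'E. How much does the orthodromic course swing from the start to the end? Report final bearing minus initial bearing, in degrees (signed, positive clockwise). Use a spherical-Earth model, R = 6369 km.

At departure: θ₁ = atan2(sin Δλ cos φ₂, cos φ₁ sin φ₂ − sin φ₁ cos φ₂ cos Δλ) = 101.01°
At arrival: θ₂ = atan2(sin Δλ cos φ₁, −cos φ₂ sin φ₁ + sin φ₂ cos φ₁ cos Δλ) = 50.04°
Δθ = θ₂ − θ₁ = -51.0°

-51.0°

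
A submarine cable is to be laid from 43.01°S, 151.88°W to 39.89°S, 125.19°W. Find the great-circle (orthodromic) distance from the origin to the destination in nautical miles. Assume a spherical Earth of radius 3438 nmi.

1210 nmi

cos σ = sin φ₁ sin φ₂ + cos φ₁ cos φ₂ cos Δλ
      = sin(-43.01°)sin(-39.89°) + cos(-43.01°)cos(-39.89°)cos(26.69°) = 0.9387
σ = 20.160° → d = Rσ = 3438·0.35185 = 1210 nmi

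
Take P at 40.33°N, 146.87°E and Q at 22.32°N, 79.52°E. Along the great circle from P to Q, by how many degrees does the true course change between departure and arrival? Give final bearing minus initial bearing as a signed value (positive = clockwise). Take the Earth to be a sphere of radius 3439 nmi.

At departure: θ₁ = atan2(sin Δλ cos φ₂, cos φ₁ sin φ₂ − sin φ₁ cos φ₂ cos Δλ) = 273.95°
At arrival: θ₂ = atan2(sin Δλ cos φ₁, −cos φ₂ sin φ₁ + sin φ₂ cos φ₁ cos Δλ) = 235.30°
Δθ = θ₂ − θ₁ = -38.7°

-38.7°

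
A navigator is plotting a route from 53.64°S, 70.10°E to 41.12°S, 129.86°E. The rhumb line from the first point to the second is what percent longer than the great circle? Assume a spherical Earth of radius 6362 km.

2.6%

Great circle: σ = 0.7159 rad → d_gc = Rσ = 4554.3 km
Rhumb: Δφ = +0.2185, Δλ = +1.0430, Δψ = +0.3249, q = Δφ/Δψ = 0.6726 → d_rh = R√(Δφ²+q²Δλ²) = 4674.5 km
Excess = (4674.5 − 4554.3) / 4554.3 = 120.2 / 4554.3 = 2.64% ≈ 2.6%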